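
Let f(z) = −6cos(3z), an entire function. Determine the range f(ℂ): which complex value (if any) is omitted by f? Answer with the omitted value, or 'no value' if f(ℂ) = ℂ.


Little Picard bounds the complement of f(ℂ) to at most one point.
cos is entire and surjective onto ℂ: for every w ∈ ℂ, cos(ζ) = w has a solution ζ ∈ ℂ (e.g., via the complex inverse arccos). With ζ = 3z this gives z = ζ/(3). Then -6·cos(3z) takes every value in -6·ℂ = ℂ, and adding 0 is a bijection of ℂ. So f is surjective and omits no value. (Note: only on the real line is cos bounded by [−1, 1].)

Omitted value: no value.


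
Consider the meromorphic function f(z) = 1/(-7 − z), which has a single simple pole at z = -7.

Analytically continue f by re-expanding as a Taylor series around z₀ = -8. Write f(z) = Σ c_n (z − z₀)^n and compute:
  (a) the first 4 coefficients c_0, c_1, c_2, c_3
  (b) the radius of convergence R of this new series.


Let w = z − z₀, so z = z₀ + w.
Then -7 − z = -7 − (z₀ + w) = (-7 − z₀) − w = 1 − w.
f(z) = 1/(1 − w) = (1/(1)) · 1/(1 − w/(1)) = Σ_{n≥0} w^n / (1)^(n+1).
So c_n = 1/(1)^(n+1):
  c_0 = 1/(1)^1 = 1.
  c_1 = 1/(1)^2 = 1.
  c_2 = 1/(1)^3 = 1.
  c_3 = 1/(1)^4 = 1.
The series is valid for |w/d| < 1, i.e. |z − z₀| < |d|.
Radius of convergence: R = |-7 − z₀| = |1| = 1 (distance from z₀ to the singularity z = -7).

c_0 = 1, c_1 = 1, c_2 = 1, c_3 = 1; R = 1.


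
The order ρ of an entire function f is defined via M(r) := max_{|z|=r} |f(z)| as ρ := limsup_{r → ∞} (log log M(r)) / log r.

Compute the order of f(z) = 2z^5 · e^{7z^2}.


M(r) = max_{|z|=r} |2|·|z|^5·|e^{7z^2}| = 2·r^5 · e^{7r^2} (the factors attain their maxima compatibly on |z|=r). Then log M(r) = log 2 + 5·log r + 7r^2, dominated by the last term, so log log M(r) ~ 2·log r. The polynomial factor 2z^5 contributes only a log r term and does not affect the order. ρ = 2.
Therefore ρ = 2.

Order ρ = 2.


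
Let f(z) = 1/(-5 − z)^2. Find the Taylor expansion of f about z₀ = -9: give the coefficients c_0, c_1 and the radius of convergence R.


Let w = z − z₀, so z = z₀ + w.
Then -5 − z = -5 − (z₀ + w) = (-5 − z₀) − w = 4 − w.
f(z) = 1/(4 − w)^2 = (1/(4)^2) · (1 − w/(4))^{−2}.
By the binomial series (1−u)^{−2} = Σ_{n≥0} C(n+1, 1) u^n for |u|<1, with u = w/(4):
  c_n = C(n+1, 1) / (4)^(n+2).
  c_0 = 1/(4)^2 = 1/16.
  c_1 = 2/(4)^3 = 1/32.
The series is valid for |w/d| < 1, i.e. |z − z₀| < |d|.
Radius of convergence: R = |-5 − z₀| = |4| = 4 (distance from z₀ to the singularity z = -5).

c_0 = 1/16, c_1 = 1/32; R = 4.


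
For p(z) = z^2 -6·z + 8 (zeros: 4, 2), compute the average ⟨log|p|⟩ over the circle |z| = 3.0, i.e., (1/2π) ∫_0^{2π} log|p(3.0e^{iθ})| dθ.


Zeros: 2, 4; r = 3.0.
Inside |z| < r: 2. Outside (|z| ≥ r): 4.
p(0) = 8, so log|p(0)| = log(8) = 2.0794.
Apply Jensen: I(r) = log|p(0)| + Σ_k log(r/|z_k|), summed over zeros inside |z| < r.
  log(r/|z_k|) for z_k = 2: log(3.0/2) = 0.4055
  Outside zeros (4) contribute nothing to the Jensen sum.
Sum over inside zeros: 0.4055.
I(r) = log|p(0)| + (inside sum) = 2.0794 + 0.4055 = 2.4849.
Note: since some zeros are outside |z| ≤ r, the simplified n·log(r) form does NOT apply — only the inside zeros contribute.

I(r) ≈ 2.4849.


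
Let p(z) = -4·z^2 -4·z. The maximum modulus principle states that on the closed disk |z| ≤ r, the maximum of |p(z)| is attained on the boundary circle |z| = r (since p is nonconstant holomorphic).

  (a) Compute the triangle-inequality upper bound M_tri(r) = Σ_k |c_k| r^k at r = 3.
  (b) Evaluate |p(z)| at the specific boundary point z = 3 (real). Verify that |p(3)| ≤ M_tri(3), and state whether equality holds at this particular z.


Coefficients: c_0 = 0, c_1 = -4, c_2 = -4. Radius r = 3.
Part (a). Triangle bound: M_tri(r) = Σ_k |c_k| r^k
  = |0|·3^0 + |-4|·3^1 + |-4|·3^2
  = 0 + 12 + 36 = 48.
This bounds M(r) := max_{|z|=r} |p(z)| from above; equality holds iff all terms c_k z^k can be made to align in phase at a single z on |z|=r.
Part (b). At z = 3 (real, on the circle |z| = r):
  p(3) = (0)·3^0 + (-4)·3^1 + (-4)·3^2 = -48.
  |p(3)| = 48.
Since all nonzero coefficients share the same sign, |p(3)| = 48 = M_tri(3); the triangle bound is attained at z = 3, so in fact M(r) = 48.

M_tri(3) = 48; |p(3)| = 48; equality at z=3: yes.


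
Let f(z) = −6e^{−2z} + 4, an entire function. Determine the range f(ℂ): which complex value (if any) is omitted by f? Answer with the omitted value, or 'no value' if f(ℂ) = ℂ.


Little Picard bounds the complement of f(ℂ) to at most one point.
e^{−2z} is never zero on ℂ, so -6·e^{−2z} takes every value in ℂ ∖ {0}. Adding 4 shifts the range to ℂ ∖ {4}. Thus f omits exactly the value 4.

Omitted value: 4.


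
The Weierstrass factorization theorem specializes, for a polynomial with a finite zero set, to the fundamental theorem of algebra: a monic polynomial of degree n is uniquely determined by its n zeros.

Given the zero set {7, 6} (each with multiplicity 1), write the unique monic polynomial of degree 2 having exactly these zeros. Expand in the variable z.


The polynomial is p(z) = ∏_{α ∈ S} (z − α), where S = {7, 6}.
Expanding the product yields: p(z) = z^2 -13·z + 42.
The resulting polynomial has degree 2 and real coefficients as required.

p(z) = z^2 -13·z + 42.


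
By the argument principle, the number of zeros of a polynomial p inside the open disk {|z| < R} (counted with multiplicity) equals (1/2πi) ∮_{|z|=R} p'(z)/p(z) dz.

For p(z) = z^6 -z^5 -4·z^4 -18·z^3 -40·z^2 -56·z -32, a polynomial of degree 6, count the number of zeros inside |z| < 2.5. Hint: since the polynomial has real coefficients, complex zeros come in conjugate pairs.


The zeros of p are: (-1 + 1i), (-1 - 1i), -1, 4, (0 + 2i), (0 - 2i).
Their magnitudes are: 1.414, 1.414, 1, 4, 2, 2.
Zeros with |z| < R = 2.5: (-1 + 1i), (-1 - 1i), -1, (0 + 2i), (0 - 2i).
Count = 5.
By the argument principle, (1/2πi) ∮_{|z|=R} p'(z)/p(z) dz equals exactly this count.

Number of zeros inside |z| < 2.5: 5.


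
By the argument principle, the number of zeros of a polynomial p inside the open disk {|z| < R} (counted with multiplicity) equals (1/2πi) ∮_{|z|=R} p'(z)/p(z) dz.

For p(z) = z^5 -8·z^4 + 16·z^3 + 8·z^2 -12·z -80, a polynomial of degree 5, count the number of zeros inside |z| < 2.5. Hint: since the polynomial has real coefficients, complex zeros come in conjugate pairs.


The zeros of p are: 4, (3 + 1i), (3 - 1i), (-1 + 1i), (-1 - 1i).
Their magnitudes are: 4, 3.162, 3.162, 1.414, 1.414.
Zeros with |z| < R = 2.5: (-1 + 1i), (-1 - 1i).
Count = 2.
By the argument principle, (1/2πi) ∮_{|z|=R} p'(z)/p(z) dz equals exactly this count.

Number of zeros inside |z| < 2.5: 2.


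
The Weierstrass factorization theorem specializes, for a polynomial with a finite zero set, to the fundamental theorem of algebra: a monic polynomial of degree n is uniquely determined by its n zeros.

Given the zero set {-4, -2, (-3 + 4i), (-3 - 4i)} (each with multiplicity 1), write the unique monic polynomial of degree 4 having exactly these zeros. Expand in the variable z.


The polynomial is p(z) = ∏_{α ∈ S} (z − α), where S = {-4, -2, (-3 + 4i), (-3 - 4i)}.
Expanding the product yields: p(z) = z^4 + 12·z^3 + 69·z^2 + 198·z + 200.
Note conjugate pairs combine to real quadratics: (z − (-3+4i))(z − (-3−4i)) = z² + 6z + 25.
The resulting polynomial has degree 4 and real coefficients as required.

p(z) = z^4 + 12·z^3 + 69·z^2 + 198·z + 200.


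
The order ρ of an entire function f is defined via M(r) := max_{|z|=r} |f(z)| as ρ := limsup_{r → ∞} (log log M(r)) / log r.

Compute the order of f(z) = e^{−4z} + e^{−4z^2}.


Each summand is entire of order 1 and 2 respectively (as in the single-exponential case). The order of a sum is at most the max of the orders, so ρ ≤ 2. For the lower bound: on |z|=r choose arg z so that -4z^2 is real positive; then |e^{-4z^2}| = e^{4r^2} while |e^{-4z}| ≤ e^{4r^1} = o(e^{4r^2}). So |f| ≥ e^{4r^2}(1 − o(1)) and ρ ≥ 2. Hence ρ = max(1, 2) = 2.
Therefore ρ = 2.

Order ρ = 2.


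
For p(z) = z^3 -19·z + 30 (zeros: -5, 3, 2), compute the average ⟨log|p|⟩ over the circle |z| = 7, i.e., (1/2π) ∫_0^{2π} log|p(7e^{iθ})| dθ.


Zeros: -5, 2, 3; r = 7.
Inside |z| < r: -5, 2, 3. Outside (|z| ≥ r): ∅.
p(0) = 30, so log|p(0)| = log(30) = 3.4012.
Apply Jensen: I(r) = log|p(0)| + Σ_k log(r/|z_k|), summed over zeros inside |z| < r.
  log(r/|z_k|) for z_k = -5: log(7/5) = 0.3365
  log(r/|z_k|) for z_k = 3: log(7/3) = 0.8473
  log(r/|z_k|) for z_k = 2: log(7/2) = 1.2528
Sum over inside zeros: 2.4365.
I(r) = log|p(0)| + (inside sum) = 3.4012 + 2.4365 = 5.8377.
Closed form (all zeros inside, monic): I(r) = n·log(r) = 3·log(7) = 5.8377. ✓

I(r) ≈ 5.8377.


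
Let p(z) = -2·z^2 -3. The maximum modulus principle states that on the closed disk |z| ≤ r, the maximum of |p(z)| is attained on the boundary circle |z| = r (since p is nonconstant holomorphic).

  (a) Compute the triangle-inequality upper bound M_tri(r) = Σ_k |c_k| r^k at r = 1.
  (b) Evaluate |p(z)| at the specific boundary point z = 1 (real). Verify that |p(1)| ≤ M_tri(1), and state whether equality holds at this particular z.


Coefficients: c_0 = -3, c_1 = 0, c_2 = -2. Radius r = 1.
Part (a). Triangle bound: M_tri(r) = Σ_k |c_k| r^k
  = |-3|·1^0 + |0|·1^1 + |-2|·1^2
  = 3 + 0 + 2 = 5.
This bounds M(r) := max_{|z|=r} |p(z)| from above; equality holds iff all terms c_k z^k can be made to align in phase at a single z on |z|=r.
Part (b). At z = 1 (real, on the circle |z| = r):
  p(1) = (-3)·1^0 + (0)·1^1 + (-2)·1^2 = -5.
  |p(1)| = 5.
Since all nonzero coefficients share the same sign, |p(1)| = 5 = M_tri(1); the triangle bound is attained at z = 1, so in fact M(r) = 5.

M_tri(1) = 5; |p(1)| = 5; equality at z=1: yes.


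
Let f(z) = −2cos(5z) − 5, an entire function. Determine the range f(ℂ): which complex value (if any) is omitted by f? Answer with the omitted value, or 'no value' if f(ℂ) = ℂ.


Little Picard bounds the complement of f(ℂ) to at most one point.
cos is entire and surjective onto ℂ: for every w ∈ ℂ, cos(ζ) = w has a solution ζ ∈ ℂ (e.g., via the complex inverse arccos). With ζ = 5z this gives z = ζ/(5). Then -2·cos(5z) takes every value in -2·ℂ = ℂ, and adding -5 is a bijection of ℂ. So f is surjective and omits no value. (Note: only on the real line is cos bounded by [−1, 1].)

Omitted value: no value.


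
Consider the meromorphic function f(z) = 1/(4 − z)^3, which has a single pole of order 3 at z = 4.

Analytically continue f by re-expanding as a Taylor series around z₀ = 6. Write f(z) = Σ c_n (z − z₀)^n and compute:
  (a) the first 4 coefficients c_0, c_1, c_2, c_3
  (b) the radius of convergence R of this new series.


Let w = z − z₀, so z = z₀ + w.
Then 4 − z = 4 − (z₀ + w) = (4 − z₀) − w = -2 − w.
f(z) = 1/(-2 − w)^3 = (1/(-2)^3) · (1 − w/(-2))^{−3}.
By the binomial series (1−u)^{−3} = Σ_{n≥0} C(n+2, 2) u^n for |u|<1, with u = w/(-2):
  c_n = C(n+2, 2) / (-2)^(n+3).
  c_0 = 1/(-2)^3 = -1/8.
  c_1 = 3/(-2)^4 = 3/16.
  c_2 = 6/(-2)^5 = -3/16.
  c_3 = 10/(-2)^6 = 5/32.
The series is valid for |w/d| < 1, i.e. |z − z₀| < |d|.
Radius of convergence: R = |4 − z₀| = |-2| = 2 (distance from z₀ to the singularity z = 4).

c_0 = -1/8, c_1 = 3/16, c_2 = -3/16, c_3 = 5/32; R = 2.


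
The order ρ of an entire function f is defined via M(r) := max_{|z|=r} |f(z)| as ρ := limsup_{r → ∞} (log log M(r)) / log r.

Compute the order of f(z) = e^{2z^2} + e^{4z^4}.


Each summand is entire of order 2 and 4 respectively (as in the single-exponential case). The order of a sum is at most the max of the orders, so ρ ≤ 4. For the lower bound: on |z|=r choose arg z so that 4z^4 is real positive; then |e^{4z^4}| = e^{4r^4} while |e^{2z^2}| ≤ e^{2r^2} = o(e^{4r^4}). So |f| ≥ e^{4r^4}(1 − o(1)) and ρ ≥ 4. Hence ρ = max(2, 4) = 4.
Therefore ρ = 4.

Order ρ = 4.


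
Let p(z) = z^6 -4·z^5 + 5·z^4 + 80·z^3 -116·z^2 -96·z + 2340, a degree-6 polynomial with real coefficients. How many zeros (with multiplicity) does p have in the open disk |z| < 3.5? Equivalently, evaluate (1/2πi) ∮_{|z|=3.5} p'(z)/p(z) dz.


The zeros of p are: (-3 + 1i), (-3 - 1i), (3 + 3i), (3 - 3i), (2 + 3i), (2 - 3i).
Their magnitudes are: 3.162, 3.162, 4.243, 4.243, 3.606, 3.606.
Zeros with |z| < R = 3.5: (-3 + 1i), (-3 - 1i).
Count = 2.
By the argument principle, (1/2πi) ∮_{|z|=R} p'(z)/p(z) dz equals exactly this count.

Number of zeros inside |z| < 3.5: 2.


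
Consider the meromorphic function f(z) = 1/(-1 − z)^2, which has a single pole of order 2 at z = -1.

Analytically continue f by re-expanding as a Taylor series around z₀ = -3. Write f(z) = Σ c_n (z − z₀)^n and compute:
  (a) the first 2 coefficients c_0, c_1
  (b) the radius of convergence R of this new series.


Let w = z − z₀, so z = z₀ + w.
Then -1 − z = -1 − (z₀ + w) = (-1 − z₀) − w = 2 − w.
f(z) = 1/(2 − w)^2 = (1/(2)^2) · (1 − w/(2))^{−2}.
By the binomial series (1−u)^{−2} = Σ_{n≥0} C(n+1, 1) u^n for |u|<1, with u = w/(2):
  c_n = C(n+1, 1) / (2)^(n+2).
  c_0 = 1/(2)^2 = 1/4.
  c_1 = 2/(2)^3 = 1/4.
The series is valid for |w/d| < 1, i.e. |z − z₀| < |d|.
Radius of convergence: R = |-1 − z₀| = |2| = 2 (distance from z₀ to the singularity z = -1).

c_0 = 1/4, c_1 = 1/4; R = 2.


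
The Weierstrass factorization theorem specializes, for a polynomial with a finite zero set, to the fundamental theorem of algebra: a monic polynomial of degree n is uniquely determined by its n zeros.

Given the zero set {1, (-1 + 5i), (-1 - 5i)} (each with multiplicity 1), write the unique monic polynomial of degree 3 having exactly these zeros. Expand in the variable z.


The polynomial is p(z) = ∏_{α ∈ S} (z − α), where S = {1, (-1 + 5i), (-1 - 5i)}.
Expanding the product yields: p(z) = z^3 + z^2 + 24·z -26.
Note conjugate pairs combine to real quadratics: (z − (-1+5i))(z − (-1−5i)) = z² + 2z + 26.
The resulting polynomial has degree 3 and real coefficients as required.

p(z) = z^3 + z^2 + 24·z -26.


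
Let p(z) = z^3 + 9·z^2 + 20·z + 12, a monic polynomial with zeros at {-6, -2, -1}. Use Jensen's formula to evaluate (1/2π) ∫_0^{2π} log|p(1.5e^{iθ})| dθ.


Zeros: -6, -2, -1; r = 1.5.
Inside |z| < r: -1. Outside (|z| ≥ r): -6, -2.
p(0) = 12, so log|p(0)| = log(12) = 2.4849.
Apply Jensen: I(r) = log|p(0)| + Σ_k log(r/|z_k|), summed over zeros inside |z| < r.
  log(r/|z_k|) for z_k = -1: log(1.5/1) = 0.4055
  Outside zeros (-6, -2) contribute nothing to the Jensen sum.
Sum over inside zeros: 0.4055.
I(r) = log|p(0)| + (inside sum) = 2.4849 + 0.4055 = 2.8904.
Note: since some zeros are outside |z| ≤ r, the simplified n·log(r) form does NOT apply — only the inside zeros contribute.

I(r) ≈ 2.8904.


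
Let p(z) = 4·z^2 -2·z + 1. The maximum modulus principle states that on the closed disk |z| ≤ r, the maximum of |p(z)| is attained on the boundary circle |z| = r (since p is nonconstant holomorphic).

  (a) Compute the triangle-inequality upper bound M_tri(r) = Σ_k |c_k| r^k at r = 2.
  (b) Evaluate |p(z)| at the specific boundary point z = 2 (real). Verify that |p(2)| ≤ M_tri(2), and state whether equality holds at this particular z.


Coefficients: c_0 = 1, c_1 = -2, c_2 = 4. Radius r = 2.
Part (a). Triangle bound: M_tri(r) = Σ_k |c_k| r^k
  = |1|·2^0 + |-2|·2^1 + |4|·2^2
  = 1 + 4 + 16 = 21.
This bounds M(r) := max_{|z|=r} |p(z)| from above; equality holds iff all terms c_k z^k can be made to align in phase at a single z on |z|=r.
Part (b). At z = 2 (real, on the circle |z| = r):
  p(2) = (1)·2^0 + (-2)·2^1 + (4)·2^2 = 13.
  |p(2)| = 13.
Check: |p(2)| = 13 ≤ 21 = M_tri(2). ✓ Equality does not hold at z = 2 (the coefficients have mixed signs, so the terms do not all align in phase there).

M_tri(2) = 21; |p(2)| = 13; equality at z=2: no.


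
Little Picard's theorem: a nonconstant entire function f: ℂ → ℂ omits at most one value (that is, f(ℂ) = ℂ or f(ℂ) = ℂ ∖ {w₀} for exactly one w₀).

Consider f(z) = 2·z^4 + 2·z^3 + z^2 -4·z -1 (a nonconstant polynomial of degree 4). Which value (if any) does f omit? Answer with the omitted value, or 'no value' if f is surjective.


Little Picard bounds the complement of f(ℂ) to at most one point.
For every w ∈ ℂ, the equation p(z) − w = 0 is a nonconstant polynomial in z and hence has at least one root by the fundamental theorem of algebra. So p is surjective onto ℂ, omitting no value.

Omitted value: no value.


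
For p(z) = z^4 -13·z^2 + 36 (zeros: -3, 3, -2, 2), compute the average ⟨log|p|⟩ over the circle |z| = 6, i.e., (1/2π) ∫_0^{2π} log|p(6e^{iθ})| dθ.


Zeros: -3, -2, 2, 3; r = 6.
Inside |z| < r: -3, -2, 2, 3. Outside (|z| ≥ r): ∅.
p(0) = 36, so log|p(0)| = log(36) = 3.5835.
Apply Jensen: I(r) = log|p(0)| + Σ_k log(r/|z_k|), summed over zeros inside |z| < r.
  log(r/|z_k|) for z_k = -3: log(6/3) = 0.6931
  log(r/|z_k|) for z_k = 3: log(6/3) = 0.6931
  log(r/|z_k|) for z_k = -2: log(6/2) = 1.0986
  log(r/|z_k|) for z_k = 2: log(6/2) = 1.0986
Sum over inside zeros: 3.5835.
I(r) = log|p(0)| + (inside sum) = 3.5835 + 3.5835 = 7.1670.
Closed form (all zeros inside, monic): I(r) = n·log(r) = 4·log(6) = 7.1670. ✓

I(r) ≈ 7.1670.


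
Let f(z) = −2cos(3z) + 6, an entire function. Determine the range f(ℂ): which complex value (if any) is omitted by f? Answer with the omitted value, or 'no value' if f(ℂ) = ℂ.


Little Picard bounds the complement of f(ℂ) to at most one point.
cos is entire and surjective onto ℂ: for every w ∈ ℂ, cos(ζ) = w has a solution ζ ∈ ℂ (e.g., via the complex inverse arccos). With ζ = 3z this gives z = ζ/(3). Then -2·cos(3z) takes every value in -2·ℂ = ℂ, and adding 6 is a bijection of ℂ. So f is surjective and omits no value. (Note: only on the real line is cos bounded by [−1, 1].)

Omitted value: no value.


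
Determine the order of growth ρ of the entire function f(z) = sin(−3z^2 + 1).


Write sin(w) = (e^{iw} ± e^{−iw})/(2 or 2i), so |sin(w)| ≤ e^{|w|}. With w = −3z^2 + 1, |w| ≤ 3r^2 + 1 on |z|=r, giving M(r) ≤ e^{3r^2 + 1} and ρ ≤ 2. For the lower bound, choose z on |z|=r with -3z^2 purely imaginary of modulus 3r^2; then |sin(−3z^2 + 1)| grows like e^{3r^2}/2, so ρ ≥ 2. Hence ρ = 2.
Therefore ρ = 2.

Order ρ = 2.


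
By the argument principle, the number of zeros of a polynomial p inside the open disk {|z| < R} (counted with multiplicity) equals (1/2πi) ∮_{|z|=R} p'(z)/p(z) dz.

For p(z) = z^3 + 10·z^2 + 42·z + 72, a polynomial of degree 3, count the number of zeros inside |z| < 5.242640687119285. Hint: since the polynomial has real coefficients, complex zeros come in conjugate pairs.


The zeros of p are: -4, (-3 + 3i), (-3 - 3i).
Their magnitudes are: 4, 4.243, 4.243.
Zeros with |z| < R = 5.242640687119285: -4, (-3 + 3i), (-3 - 3i).
Count = 3.
By the argument principle, (1/2πi) ∮_{|z|=R} p'(z)/p(z) dz equals exactly this count.

Number of zeros inside |z| < 5.242640687119285: 3.


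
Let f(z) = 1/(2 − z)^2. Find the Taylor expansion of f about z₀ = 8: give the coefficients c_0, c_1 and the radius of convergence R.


Let w = z − z₀, so z = z₀ + w.
Then 2 − z = 2 − (z₀ + w) = (2 − z₀) − w = -6 − w.
f(z) = 1/(-6 − w)^2 = (1/(-6)^2) · (1 − w/(-6))^{−2}.
By the binomial series (1−u)^{−2} = Σ_{n≥0} C(n+1, 1) u^n for |u|<1, with u = w/(-6):
  c_n = C(n+1, 1) / (-6)^(n+2).
  c_0 = 1/(-6)^2 = 1/36.
  c_1 = 2/(-6)^3 = -1/108.
The series is valid for |w/d| < 1, i.e. |z − z₀| < |d|.
Radius of convergence: R = |2 − z₀| = |-6| = 6 (distance from z₀ to the singularity z = 2).

c_0 = 1/36, c_1 = -1/108; R = 6.


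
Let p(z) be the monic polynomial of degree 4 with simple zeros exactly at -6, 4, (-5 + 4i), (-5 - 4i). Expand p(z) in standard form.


The polynomial is p(z) = ∏_{α ∈ S} (z − α), where S = {-6, 4, (-5 + 4i), (-5 - 4i)}.
Expanding the product yields: p(z) = z^4 + 12·z^3 + 37·z^2 -158·z -984.
Note conjugate pairs combine to real quadratics: (z − (-5+4i))(z − (-5−4i)) = z² + 10z + 41.
The resulting polynomial has degree 4 and real coefficients as required.

p(z) = z^4 + 12·z^3 + 37·z^2 -158·z -984.


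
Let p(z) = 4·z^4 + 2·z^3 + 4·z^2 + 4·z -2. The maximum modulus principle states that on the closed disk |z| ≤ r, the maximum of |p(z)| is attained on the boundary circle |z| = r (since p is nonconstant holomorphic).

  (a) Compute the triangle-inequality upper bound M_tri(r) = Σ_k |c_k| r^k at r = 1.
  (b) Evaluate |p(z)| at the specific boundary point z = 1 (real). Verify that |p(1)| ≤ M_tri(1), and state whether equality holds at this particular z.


Coefficients: c_0 = -2, c_1 = 4, c_2 = 4, c_3 = 2, c_4 = 4. Radius r = 1.
Part (a). Triangle bound: M_tri(r) = Σ_k |c_k| r^k
  = |-2|·1^0 + |4|·1^1 + |4|·1^2 + |2|·1^3 + |4|·1^4
  = 2 + 4 + 4 + 2 + 4 = 16.
This bounds M(r) := max_{|z|=r} |p(z)| from above; equality holds iff all terms c_k z^k can be made to align in phase at a single z on |z|=r.
Part (b). At z = 1 (real, on the circle |z| = r):
  p(1) = (-2)·1^0 + (4)·1^1 + (4)·1^2 + (2)·1^3 + (4)·1^4 = 12.
  |p(1)| = 12.
Check: |p(1)| = 12 ≤ 16 = M_tri(1). ✓ Equality does not hold at z = 1 (the coefficients have mixed signs, so the terms do not all align in phase there).

M_tri(1) = 16; |p(1)| = 12; equality at z=1: no.


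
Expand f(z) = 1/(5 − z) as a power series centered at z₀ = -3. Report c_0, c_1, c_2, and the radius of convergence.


Let w = z − z₀, so z = z₀ + w.
Then 5 − z = 5 − (z₀ + w) = (5 − z₀) − w = 8 − w.
f(z) = 1/(8 − w) = (1/(8)) · 1/(1 − w/(8)) = Σ_{n≥0} w^n / (8)^(n+1).
So c_n = 1/(8)^(n+1):
  c_0 = 1/(8)^1 = 1/8.
  c_1 = 1/(8)^2 = 1/64.
  c_2 = 1/(8)^3 = 1/512.
The series is valid for |w/d| < 1, i.e. |z − z₀| < |d|.
Radius of convergence: R = |5 − z₀| = |8| = 8 (distance from z₀ to the singularity z = 5).

c_0 = 1/8, c_1 = 1/64, c_2 = 1/512; R = 8.


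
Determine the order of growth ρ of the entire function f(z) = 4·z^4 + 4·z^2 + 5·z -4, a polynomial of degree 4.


|f(z)| ≤ Σ|c_k|·r^k = O(r^4) as r → ∞. Polynomial growth is O(e^{r^ε}) for every ε > 0 (since r^4/e^{r^ε} → 0), so ρ ≤ ε for all ε > 0, i.e. ρ = 0. Every nonconstant polynomial has order 0.
Therefore ρ = 0.

Order ρ = 0.


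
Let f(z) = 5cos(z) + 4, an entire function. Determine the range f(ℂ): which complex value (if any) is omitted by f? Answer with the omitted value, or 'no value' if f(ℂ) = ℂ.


Little Picard bounds the complement of f(ℂ) to at most one point.
cos is entire and surjective onto ℂ: for every w ∈ ℂ, cos(ζ) = w has a solution ζ ∈ ℂ (e.g., via the complex inverse arccos). With ζ = z this gives z = ζ/(1). Then 5·cos(z) takes every value in 5·ℂ = ℂ, and adding 4 is a bijection of ℂ. So f is surjective and omits no value. (Note: only on the real line is cos bounded by [−1, 1].)

Omitted value: no value.


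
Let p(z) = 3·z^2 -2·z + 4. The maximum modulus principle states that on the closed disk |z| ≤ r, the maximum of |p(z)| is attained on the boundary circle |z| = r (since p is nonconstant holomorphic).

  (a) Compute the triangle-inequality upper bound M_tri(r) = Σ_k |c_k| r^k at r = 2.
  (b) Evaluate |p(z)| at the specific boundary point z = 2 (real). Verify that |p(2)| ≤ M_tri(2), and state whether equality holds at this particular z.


Coefficients: c_0 = 4, c_1 = -2, c_2 = 3. Radius r = 2.
Part (a). Triangle bound: M_tri(r) = Σ_k |c_k| r^k
  = |4|·2^0 + |-2|·2^1 + |3|·2^2
  = 4 + 4 + 12 = 20.
This bounds M(r) := max_{|z|=r} |p(z)| from above; equality holds iff all terms c_k z^k can be made to align in phase at a single z on |z|=r.
Part (b). At z = 2 (real, on the circle |z| = r):
  p(2) = (4)·2^0 + (-2)·2^1 + (3)·2^2 = 12.
  |p(2)| = 12.
Check: |p(2)| = 12 ≤ 20 = M_tri(2). ✓ Equality does not hold at z = 2 (the coefficients have mixed signs, so the terms do not all align in phase there).

M_tri(2) = 20; |p(2)| = 12; equality at z=2: no.


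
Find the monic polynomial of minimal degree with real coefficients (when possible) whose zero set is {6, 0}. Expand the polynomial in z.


The polynomial is p(z) = ∏_{α ∈ S} (z − α), where S = {6, 0}.
Expanding the product yields: p(z) = z^2 -6·z.
The resulting polynomial has degree 2 and real coefficients as required.

p(z) = z^2 -6·z.


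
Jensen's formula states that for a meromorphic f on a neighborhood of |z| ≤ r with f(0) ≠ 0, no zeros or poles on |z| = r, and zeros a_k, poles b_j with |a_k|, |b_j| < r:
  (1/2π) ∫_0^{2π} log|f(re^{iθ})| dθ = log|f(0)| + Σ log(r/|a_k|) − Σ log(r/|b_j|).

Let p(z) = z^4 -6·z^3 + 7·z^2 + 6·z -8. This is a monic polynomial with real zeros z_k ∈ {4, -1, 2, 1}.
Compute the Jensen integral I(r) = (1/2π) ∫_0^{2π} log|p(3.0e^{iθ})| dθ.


Zeros: -1, 1, 2, 4; r = 3.0.
Inside |z| < r: -1, 1, 2. Outside (|z| ≥ r): 4.
p(0) = -8, so log|p(0)| = log(8) = 2.0794.
Apply Jensen: I(r) = log|p(0)| + Σ_k log(r/|z_k|), summed over zeros inside |z| < r.
  log(r/|z_k|) for z_k = -1: log(3.0/1) = 1.0986
  log(r/|z_k|) for z_k = 2: log(3.0/2) = 0.4055
  log(r/|z_k|) for z_k = 1: log(3.0/1) = 1.0986
  Outside zeros (4) contribute nothing to the Jensen sum.
Sum over inside zeros: 2.6027.
I(r) = log|p(0)| + (inside sum) = 2.0794 + 2.6027 = 4.6821.
Note: since some zeros are outside |z| ≤ r, the simplified n·log(r) form does NOT apply — only the inside zeros contribute.

I(r) ≈ 4.6821.


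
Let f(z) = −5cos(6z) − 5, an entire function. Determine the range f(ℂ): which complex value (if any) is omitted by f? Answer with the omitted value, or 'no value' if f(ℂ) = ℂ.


Little Picard bounds the complement of f(ℂ) to at most one point.
cos is entire and surjective onto ℂ: for every w ∈ ℂ, cos(ζ) = w has a solution ζ ∈ ℂ (e.g., via the complex inverse arccos). With ζ = 6z this gives z = ζ/(6). Then -5·cos(6z) takes every value in -5·ℂ = ℂ, and adding -5 is a bijection of ℂ. So f is surjective and omits no value. (Note: only on the real line is cos bounded by [−1, 1].)

Omitted value: no value.


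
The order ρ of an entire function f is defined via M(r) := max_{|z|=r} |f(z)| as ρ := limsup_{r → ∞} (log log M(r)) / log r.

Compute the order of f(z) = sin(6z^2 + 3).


Write sin(w) = (e^{iw} ± e^{−iw})/(2 or 2i), so |sin(w)| ≤ e^{|w|}. With w = 6z^2 + 3, |w| ≤ 6r^2 + 3 on |z|=r, giving M(r) ≤ e^{6r^2 + 3} and ρ ≤ 2. For the lower bound, choose z on |z|=r with 6z^2 purely imaginary of modulus 6r^2; then |sin(6z^2 + 3)| grows like e^{6r^2}/2, so ρ ≥ 2. Hence ρ = 2.
Therefore ρ = 2.

Order ρ = 2.


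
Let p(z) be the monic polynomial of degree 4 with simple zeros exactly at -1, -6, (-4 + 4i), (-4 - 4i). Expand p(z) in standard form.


The polynomial is p(z) = ∏_{α ∈ S} (z − α), where S = {-1, -6, (-4 + 4i), (-4 - 4i)}.
Expanding the product yields: p(z) = z^4 + 15·z^3 + 94·z^2 + 272·z + 192.
Note conjugate pairs combine to real quadratics: (z − (-4+4i))(z − (-4−4i)) = z² + 8z + 32.
The resulting polynomial has degree 4 and real coefficients as required.

p(z) = z^4 + 15·z^3 + 94·z^2 + 272·z + 192.


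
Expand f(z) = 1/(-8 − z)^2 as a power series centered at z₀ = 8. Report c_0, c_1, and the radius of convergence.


Let w = z − z₀, so z = z₀ + w.
Then -8 − z = -8 − (z₀ + w) = (-8 − z₀) − w = -16 − w.
f(z) = 1/(-16 − w)^2 = (1/(-16)^2) · (1 − w/(-16))^{−2}.
By the binomial series (1−u)^{−2} = Σ_{n≥0} C(n+1, 1) u^n for |u|<1, with u = w/(-16):
  c_n = C(n+1, 1) / (-16)^(n+2).
  c_0 = 1/(-16)^2 = 1/256.
  c_1 = 2/(-16)^3 = -1/2048.
The series is valid for |w/d| < 1, i.e. |z − z₀| < |d|.
Radius of convergence: R = |-8 − z₀| = |-16| = 16 (distance from z₀ to the singularity z = -8).

c_0 = 1/256, c_1 = -1/2048; R = 16.


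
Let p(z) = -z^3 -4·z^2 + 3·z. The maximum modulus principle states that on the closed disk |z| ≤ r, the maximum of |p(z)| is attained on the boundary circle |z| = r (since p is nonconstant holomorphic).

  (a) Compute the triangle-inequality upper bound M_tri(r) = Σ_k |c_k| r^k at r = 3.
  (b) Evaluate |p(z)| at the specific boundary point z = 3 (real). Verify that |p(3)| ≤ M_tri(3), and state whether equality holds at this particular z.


Coefficients: c_0 = 0, c_1 = 3, c_2 = -4, c_3 = -1. Radius r = 3.
Part (a). Triangle bound: M_tri(r) = Σ_k |c_k| r^k
  = |0|·3^0 + |3|·3^1 + |-4|·3^2 + |-1|·3^3
  = 0 + 9 + 36 + 27 = 72.
This bounds M(r) := max_{|z|=r} |p(z)| from above; equality holds iff all terms c_k z^k can be made to align in phase at a single z on |z|=r.
Part (b). At z = 3 (real, on the circle |z| = r):
  p(3) = (0)·3^0 + (3)·3^1 + (-4)·3^2 + (-1)·3^3 = -54.
  |p(3)| = 54.
Check: |p(3)| = 54 ≤ 72 = M_tri(3). ✓ Equality does not hold at z = 3 (the coefficients have mixed signs, so the terms do not all align in phase there).

M_tri(3) = 72; |p(3)| = 54; equality at z=3: no.


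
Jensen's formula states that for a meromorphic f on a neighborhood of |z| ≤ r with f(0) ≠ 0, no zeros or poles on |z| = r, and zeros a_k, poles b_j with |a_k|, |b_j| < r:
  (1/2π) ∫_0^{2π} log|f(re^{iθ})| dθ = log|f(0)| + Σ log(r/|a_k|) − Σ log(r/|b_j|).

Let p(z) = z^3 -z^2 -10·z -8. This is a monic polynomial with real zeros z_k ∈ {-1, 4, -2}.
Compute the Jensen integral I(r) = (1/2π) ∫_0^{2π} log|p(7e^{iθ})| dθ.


Zeros: -2, -1, 4; r = 7.
Inside |z| < r: -2, -1, 4. Outside (|z| ≥ r): ∅.
p(0) = -8, so log|p(0)| = log(8) = 2.0794.
Apply Jensen: I(r) = log|p(0)| + Σ_k log(r/|z_k|), summed over zeros inside |z| < r.
  log(r/|z_k|) for z_k = -1: log(7/1) = 1.9459
  log(r/|z_k|) for z_k = 4: log(7/4) = 0.5596
  log(r/|z_k|) for z_k = -2: log(7/2) = 1.2528
Sum over inside zeros: 3.7583.
I(r) = log|p(0)| + (inside sum) = 2.0794 + 3.7583 = 5.8377.
Closed form (all zeros inside, monic): I(r) = n·log(r) = 3·log(7) = 5.8377. ✓

I(r) ≈ 5.8377.


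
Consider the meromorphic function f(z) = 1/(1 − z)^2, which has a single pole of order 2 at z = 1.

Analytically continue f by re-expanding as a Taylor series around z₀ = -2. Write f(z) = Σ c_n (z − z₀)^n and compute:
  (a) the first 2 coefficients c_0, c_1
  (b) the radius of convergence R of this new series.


Let w = z − z₀, so z = z₀ + w.
Then 1 − z = 1 − (z₀ + w) = (1 − z₀) − w = 3 − w.
f(z) = 1/(3 − w)^2 = (1/(3)^2) · (1 − w/(3))^{−2}.
By the binomial series (1−u)^{−2} = Σ_{n≥0} C(n+1, 1) u^n for |u|<1, with u = w/(3):
  c_n = C(n+1, 1) / (3)^(n+2).
  c_0 = 1/(3)^2 = 1/9.
  c_1 = 2/(3)^3 = 2/27.
The series is valid for |w/d| < 1, i.e. |z − z₀| < |d|.
Radius of convergence: R = |1 − z₀| = |3| = 3 (distance from z₀ to the singularity z = 1).

c_0 = 1/9, c_1 = 2/27; R = 3.


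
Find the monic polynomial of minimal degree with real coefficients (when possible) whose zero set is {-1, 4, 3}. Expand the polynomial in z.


The polynomial is p(z) = ∏_{α ∈ S} (z − α), where S = {-1, 4, 3}.
Expanding the product yields: p(z) = z^3 -6·z^2 + 5·z + 12.
The resulting polynomial has degree 3 and real coefficients as required.

p(z) = z^3 -6·z^2 + 5·z + 12.


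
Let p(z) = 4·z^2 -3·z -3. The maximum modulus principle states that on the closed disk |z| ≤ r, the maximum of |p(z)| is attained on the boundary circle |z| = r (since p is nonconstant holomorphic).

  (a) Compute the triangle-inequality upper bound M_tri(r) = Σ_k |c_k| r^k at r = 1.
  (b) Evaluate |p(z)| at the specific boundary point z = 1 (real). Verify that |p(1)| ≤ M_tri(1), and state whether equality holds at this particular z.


Coefficients: c_0 = -3, c_1 = -3, c_2 = 4. Radius r = 1.
Part (a). Triangle bound: M_tri(r) = Σ_k |c_k| r^k
  = |-3|·1^0 + |-3|·1^1 + |4|·1^2
  = 3 + 3 + 4 = 10.
This bounds M(r) := max_{|z|=r} |p(z)| from above; equality holds iff all terms c_k z^k can be made to align in phase at a single z on |z|=r.
Part (b). At z = 1 (real, on the circle |z| = r):
  p(1) = (-3)·1^0 + (-3)·1^1 + (4)·1^2 = -2.
  |p(1)| = 2.
Check: |p(1)| = 2 ≤ 10 = M_tri(1). ✓ Equality does not hold at z = 1 (the coefficients have mixed signs, so the terms do not all align in phase there).

M_tri(1) = 10; |p(1)| = 2; equality at z=1: no.


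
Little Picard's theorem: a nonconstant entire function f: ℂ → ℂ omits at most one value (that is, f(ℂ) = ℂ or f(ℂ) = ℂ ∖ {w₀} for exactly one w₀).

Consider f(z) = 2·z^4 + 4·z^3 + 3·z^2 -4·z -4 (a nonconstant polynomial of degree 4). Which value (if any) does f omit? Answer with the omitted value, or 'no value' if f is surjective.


Little Picard bounds the complement of f(ℂ) to at most one point.
For every w ∈ ℂ, the equation p(z) − w = 0 is a nonconstant polynomial in z and hence has at least one root by the fundamental theorem of algebra. So p is surjective onto ℂ, omitting no value.

Omitted value: no value.


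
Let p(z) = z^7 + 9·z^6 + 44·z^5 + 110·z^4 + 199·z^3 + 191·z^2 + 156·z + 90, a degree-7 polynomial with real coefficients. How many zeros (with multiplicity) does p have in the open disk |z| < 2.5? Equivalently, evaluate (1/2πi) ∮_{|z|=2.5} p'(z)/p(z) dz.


The zeros of p are: (-1 + 2i), (-1 - 2i), -1, (-3 + 3i), (-3 - 3i), (0 + 1i), (0 - 1i).
Their magnitudes are: 2.236, 2.236, 1, 4.243, 4.243, 1, 1.
Zeros with |z| < R = 2.5: (-1 + 2i), (-1 - 2i), -1, (0 + 1i), (0 - 1i).
Count = 5.
By the argument principle, (1/2πi) ∮_{|z|=R} p'(z)/p(z) dz equals exactly this count.

Number of zeros inside |z| < 2.5: 5.


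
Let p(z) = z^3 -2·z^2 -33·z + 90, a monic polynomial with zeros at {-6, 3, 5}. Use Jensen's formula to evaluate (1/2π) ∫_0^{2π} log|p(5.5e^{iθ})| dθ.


Zeros: -6, 3, 5; r = 5.5.
Inside |z| < r: 3, 5. Outside (|z| ≥ r): -6.
p(0) = 90, so log|p(0)| = log(90) = 4.4998.
Apply Jensen: I(r) = log|p(0)| + Σ_k log(r/|z_k|), summed over zeros inside |z| < r.
  log(r/|z_k|) for z_k = 3: log(5.5/3) = 0.6061
  log(r/|z_k|) for z_k = 5: log(5.5/5) = 0.0953
  Outside zeros (-6) contribute nothing to the Jensen sum.
Sum over inside zeros: 0.7014.
I(r) = log|p(0)| + (inside sum) = 4.4998 + 0.7014 = 5.2013.
Note: since some zeros are outside |z| ≤ r, the simplified n·log(r) form does NOT apply — only the inside zeros contribute.

I(r) ≈ 5.2013.


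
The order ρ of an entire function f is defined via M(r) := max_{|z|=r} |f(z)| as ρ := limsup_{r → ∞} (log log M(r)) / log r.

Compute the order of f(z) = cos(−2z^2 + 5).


Write cos(w) = (e^{iw} ± e^{−iw})/(2 or 2i), so |cos(w)| ≤ e^{|w|}. With w = −2z^2 + 5, |w| ≤ 2r^2 + 5 on |z|=r, giving M(r) ≤ e^{2r^2 + 5} and ρ ≤ 2. For the lower bound, choose z on |z|=r with -2z^2 purely imaginary of modulus 2r^2; then |cos(−2z^2 + 5)| grows like e^{2r^2}/2, so ρ ≥ 2. Hence ρ = 2.
Therefore ρ = 2.

Order ρ = 2.


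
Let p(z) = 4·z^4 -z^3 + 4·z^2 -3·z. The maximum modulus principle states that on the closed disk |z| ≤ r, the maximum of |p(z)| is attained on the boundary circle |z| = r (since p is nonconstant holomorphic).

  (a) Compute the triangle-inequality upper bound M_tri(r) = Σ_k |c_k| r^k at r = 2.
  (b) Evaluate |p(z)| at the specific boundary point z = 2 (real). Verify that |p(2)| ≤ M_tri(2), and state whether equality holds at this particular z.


Coefficients: c_0 = 0, c_1 = -3, c_2 = 4, c_3 = -1, c_4 = 4. Radius r = 2.
Part (a). Triangle bound: M_tri(r) = Σ_k |c_k| r^k
  = |0|·2^0 + |-3|·2^1 + |4|·2^2 + |-1|·2^3 + |4|·2^4
  = 0 + 6 + 16 + 8 + 64 = 94.
This bounds M(r) := max_{|z|=r} |p(z)| from above; equality holds iff all terms c_k z^k can be made to align in phase at a single z on |z|=r.
Part (b). At z = 2 (real, on the circle |z| = r):
  p(2) = (0)·2^0 + (-3)·2^1 + (4)·2^2 + (-1)·2^3 + (4)·2^4 = 66.
  |p(2)| = 66.
Check: |p(2)| = 66 ≤ 94 = M_tri(2). ✓ Equality does not hold at z = 2 (the coefficients have mixed signs, so the terms do not all align in phase there).

M_tri(2) = 94; |p(2)| = 66; equality at z=2: no.


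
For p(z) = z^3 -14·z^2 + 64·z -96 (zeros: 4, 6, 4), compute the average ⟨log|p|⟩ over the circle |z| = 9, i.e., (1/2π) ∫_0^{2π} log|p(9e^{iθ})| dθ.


Zeros: 4, 4, 6; r = 9.
Inside |z| < r: 4, 4, 6. Outside (|z| ≥ r): ∅.
p(0) = -96, so log|p(0)| = log(96) = 4.5643.
Apply Jensen: I(r) = log|p(0)| + Σ_k log(r/|z_k|), summed over zeros inside |z| < r.
  log(r/|z_k|) for z_k = 4: log(9/4) = 0.8109
  log(r/|z_k|) for z_k = 6: log(9/6) = 0.4055
  log(r/|z_k|) for z_k = 4: log(9/4) = 0.8109
Sum over inside zeros: 2.0273.
I(r) = log|p(0)| + (inside sum) = 4.5643 + 2.0273 = 6.5917.
Closed form (all zeros inside, monic): I(r) = n·log(r) = 3·log(9) = 6.5917. ✓

I(r) ≈ 6.5917.


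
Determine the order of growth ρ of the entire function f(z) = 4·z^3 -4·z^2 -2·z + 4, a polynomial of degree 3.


|f(z)| ≤ Σ|c_k|·r^k = O(r^3) as r → ∞. Polynomial growth is O(e^{r^ε}) for every ε > 0 (since r^3/e^{r^ε} → 0), so ρ ≤ ε for all ε > 0, i.e. ρ = 0. Every nonconstant polynomial has order 0.
Therefore ρ = 0.

Order ρ = 0.


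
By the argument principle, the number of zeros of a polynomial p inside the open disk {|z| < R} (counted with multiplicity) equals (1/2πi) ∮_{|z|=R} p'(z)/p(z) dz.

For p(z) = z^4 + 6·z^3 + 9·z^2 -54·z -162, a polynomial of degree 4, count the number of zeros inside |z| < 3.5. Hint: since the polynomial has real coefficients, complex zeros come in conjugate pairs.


The zeros of p are: (-3 + 3i), (-3 - 3i), 3, -3.
Their magnitudes are: 4.243, 4.243, 3, 3.
Zeros with |z| < R = 3.5: 3, -3.
Count = 2.
By the argument principle, (1/2πi) ∮_{|z|=R} p'(z)/p(z) dz equals exactly this count.

Number of zeros inside |z| < 3.5: 2.


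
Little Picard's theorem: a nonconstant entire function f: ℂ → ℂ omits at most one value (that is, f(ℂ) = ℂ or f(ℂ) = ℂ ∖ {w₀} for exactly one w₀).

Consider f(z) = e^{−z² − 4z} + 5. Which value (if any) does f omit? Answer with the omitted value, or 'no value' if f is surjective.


Little Picard bounds the complement of f(ℂ) to at most one point.
The exponent g(z) = −z² − 4z is a nonconstant polynomial, hence surjective onto ℂ. So e^{g(z)} takes every value in {e^w : w ∈ ℂ} = ℂ ∖ {0}. Adding 5 shifts the range to ℂ ∖ {5}. f omits exactly 5.

Omitted value: 5.


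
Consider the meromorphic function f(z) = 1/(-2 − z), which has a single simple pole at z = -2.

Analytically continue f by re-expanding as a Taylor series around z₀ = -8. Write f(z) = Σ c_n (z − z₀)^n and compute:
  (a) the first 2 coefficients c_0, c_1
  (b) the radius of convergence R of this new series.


Let w = z − z₀, so z = z₀ + w.
Then -2 − z = -2 − (z₀ + w) = (-2 − z₀) − w = 6 − w.
f(z) = 1/(6 − w) = (1/(6)) · 1/(1 − w/(6)) = Σ_{n≥0} w^n / (6)^(n+1).
So c_n = 1/(6)^(n+1):
  c_0 = 1/(6)^1 = 1/6.
  c_1 = 1/(6)^2 = 1/36.
The series is valid for |w/d| < 1, i.e. |z − z₀| < |d|.
Radius of convergence: R = |-2 − z₀| = |6| = 6 (distance from z₀ to the singularity z = -2).

c_0 = 1/6, c_1 = 1/36; R = 6.


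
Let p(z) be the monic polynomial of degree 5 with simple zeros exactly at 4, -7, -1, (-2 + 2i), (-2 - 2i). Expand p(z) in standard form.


The polynomial is p(z) = ∏_{α ∈ S} (z − α), where S = {4, -7, -1, (-2 + 2i), (-2 - 2i)}.
Expanding the product yields: p(z) = z^5 + 8·z^4 -z^3 -96·z^2 -312·z -224.
Note conjugate pairs combine to real quadratics: (z − (-2+2i))(z − (-2−2i)) = z² + 4z + 8.
The resulting polynomial has degree 5 and real coefficients as required.

p(z) = z^5 + 8·z^4 -z^3 -96·z^2 -312·z -224.


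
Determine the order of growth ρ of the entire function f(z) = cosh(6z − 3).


cosh(w) is a linear combination of e^{iw} and e^{−iw} (or e^w, e^{−w} in the hyperbolic case), so |cosh(w)| ≤ e^{|w|}. With w = 6z − 3, |w| ≤ 6|z| + 3 = 6r + 3 on |z| = r, giving M(r) ≤ e^{6r + 3}, so ρ ≤ 1. On a suitable ray (z = it for sin/cos; z = t for sinh/cosh, t real → ∞), |cosh(6z − 3)| grows like e^{6|t|}/2, so ρ ≥ 1. Hence ρ = 1.
Therefore ρ = 1.

Order ρ = 1.
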